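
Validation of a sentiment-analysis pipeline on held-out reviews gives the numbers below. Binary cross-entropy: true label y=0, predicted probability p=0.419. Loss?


BCE = -[y·ln(p) + (1-y)·ln(1-p)]
= -0 - 1·ln(1-0.419)
= -ln(0.581) = 0.543

0.543


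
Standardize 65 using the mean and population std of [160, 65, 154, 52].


μ = 107.75, σ = 49.5095
z = (65 - 107.75)/49.5095 = -0.8635

-0.8635


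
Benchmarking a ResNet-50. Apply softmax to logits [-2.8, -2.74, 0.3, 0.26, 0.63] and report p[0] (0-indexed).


Exponentials: e^-2.8=0.0608, e^-2.74=0.0646, e^0.3=1.3499, e^0.26=1.2969, e^0.63=1.8776
Sum = 4.6498
Softmax = [0.0131, 0.0139, 0.2903, 0.2789, 0.4038]
p[0] = 0.0608/4.6498 = 0.0131

0.0131


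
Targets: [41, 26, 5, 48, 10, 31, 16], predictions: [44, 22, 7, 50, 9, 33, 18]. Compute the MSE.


Squared errors: (41-44)²=9, (26-22)²=16, (5-7)²=4, (48-50)²=4, (10-9)²=1, (31-33)²=4, (16-18)²=4
Sum = 42
MSE = 42/7 = 6

6


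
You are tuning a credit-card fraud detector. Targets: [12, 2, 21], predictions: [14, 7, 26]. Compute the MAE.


Absolute errors: |12-14|=2, |2-7|=5, |21-26|=5
Sum = 12
MAE = 12/3 = 4

4


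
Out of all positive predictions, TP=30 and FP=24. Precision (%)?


Precision = TP/(TP+FP)
= 30/(30+24)
= 30/54 = 55.56%

55.56%


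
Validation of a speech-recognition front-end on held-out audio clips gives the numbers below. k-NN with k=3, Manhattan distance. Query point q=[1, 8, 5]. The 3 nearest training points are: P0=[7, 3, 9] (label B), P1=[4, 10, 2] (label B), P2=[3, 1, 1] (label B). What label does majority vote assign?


d(q,P0) = 15  (label B)
d(q,P1) = 8  (label B)
d(q,P2) = 13  (label B)
Votes: A=0, B=3
Majority → B

B


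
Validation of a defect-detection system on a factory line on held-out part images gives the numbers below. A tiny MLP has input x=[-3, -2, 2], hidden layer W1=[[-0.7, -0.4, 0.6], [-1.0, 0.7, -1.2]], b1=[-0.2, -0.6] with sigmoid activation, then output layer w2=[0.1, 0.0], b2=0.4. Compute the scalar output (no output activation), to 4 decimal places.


z1[0] = (-0.7)·(-3) + (-0.4)·(-2) + (0.6)·(2) - 0.2 = 3.9
z1[1] = (-1.0)·(-3) + (0.7)·(-2) + (-1.2)·(2) - 0.6 = -1.4
h = sigmoid(z1) = [0.9802, 0.1978]
output = (0.1)·(0.9802) + (0.0)·(0.1978) + 0.4 = 0.498

0.498


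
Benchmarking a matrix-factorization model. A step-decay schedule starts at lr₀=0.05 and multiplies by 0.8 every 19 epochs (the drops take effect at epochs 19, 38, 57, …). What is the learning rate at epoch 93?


n_drops = ⌊93/19⌋ = 4
lr = 0.05·0.8^4 = 0.05·0.4096 = 0.02048

0.02048


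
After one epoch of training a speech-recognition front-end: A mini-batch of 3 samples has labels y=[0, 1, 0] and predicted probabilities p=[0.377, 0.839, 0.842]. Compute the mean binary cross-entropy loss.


L[0] = -ln(1-0.377) = -ln(0.623) = 0.4732
L[1] = -ln(0.839) = 0.1755
L[2] = -ln(1-0.842) = -ln(0.158) = 1.8452
mean = (0.4732 + 0.1755 + 1.8452)/3 = 0.8313

0.8313


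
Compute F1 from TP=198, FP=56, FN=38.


Precision = 198/254 = 0.7795
Recall = 198/236 = 0.839
F1 = 2·P·R/(P+R) = 2·TP/(2·TP+FP+FN) = 396/(396+56+38) = 396/490 = 0.8082

0.8082


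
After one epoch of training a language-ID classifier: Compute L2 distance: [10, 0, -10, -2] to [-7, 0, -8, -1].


d = √((10+ 7)² + (0-0)² + (-10+ 8)² + (-2+ 1)²)
  = √(289 + 0 + 4 + 1)
  = √294 = 17.1464

17.1464


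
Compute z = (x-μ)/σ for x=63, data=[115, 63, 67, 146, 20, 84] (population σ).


μ = 82.5, σ = 40.0364
z = (63 - 82.5)/40.0364 = -0.4871

-0.4871


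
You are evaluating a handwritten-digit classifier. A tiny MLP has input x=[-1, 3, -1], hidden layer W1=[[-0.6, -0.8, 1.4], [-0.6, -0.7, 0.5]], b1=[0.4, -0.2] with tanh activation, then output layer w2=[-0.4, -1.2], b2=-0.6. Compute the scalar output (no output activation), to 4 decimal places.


z1[0] = (-0.6)·(-1) + (-0.8)·(3) + (1.4)·(-1) + 0.4 = -2.8
z1[1] = (-0.6)·(-1) + (-0.7)·(3) + (0.5)·(-1) - 0.2 = -2.2
h = tanh(z1) = [-0.9926, -0.9757]
output = (-0.4)·(-0.9926) + (-1.2)·(-0.9757) - 0.6 = 0.9679

0.9679


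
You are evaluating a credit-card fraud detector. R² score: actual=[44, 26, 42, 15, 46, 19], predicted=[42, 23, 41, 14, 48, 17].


ȳ = 32
SS_res = Σ(y-ŷ)² = 23
SS_tot = Σ(y-ȳ)² = 934
R² = 1 - SS_res/SS_tot = 1 - 0.0246 = 0.9754

0.9754


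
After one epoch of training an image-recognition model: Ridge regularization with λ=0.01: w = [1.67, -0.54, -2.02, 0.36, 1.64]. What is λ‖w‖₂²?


‖w‖₂² = (1.67)² + (-0.54)² + (-2.02)² + (0.36)² + (1.64)²
     = 2.7889 + 0.2916 + 4.0804 + 0.1296 + 2.6896
     = 9.9801
λ·‖w‖₂² = 0.01·9.9801 = 0.099801

0.099801


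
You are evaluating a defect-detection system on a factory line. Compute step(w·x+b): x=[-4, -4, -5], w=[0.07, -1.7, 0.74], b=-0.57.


z = (-4)·(0.07) + (-4)·(-1.7) + (-5)·(0.74) - 0.57
  = 2.25
step(z) = 1 (z≥0)

1


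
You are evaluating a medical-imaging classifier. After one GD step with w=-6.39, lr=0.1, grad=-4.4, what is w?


w_new = w - α·∇
= -6.39 - 0.1·-4.4
= -6.39 + 0.44
= -5.95

-5.95


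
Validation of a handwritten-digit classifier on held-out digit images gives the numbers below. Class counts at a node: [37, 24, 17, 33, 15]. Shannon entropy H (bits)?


Probabilities: [37/126, 24/126, 17/126, 33/126, 15/126] ≈ [0.2937, 0.1905, 0.1349, 0.2619, 0.119]
H = -((37/126)·log₂(37/126) + (24/126)·log₂(24/126) + (17/126)·log₂(17/126) + (33/126)·log₂(33/126) + (15/126)·log₂(15/126))
  = 2.2365 bits

2.2365 bits


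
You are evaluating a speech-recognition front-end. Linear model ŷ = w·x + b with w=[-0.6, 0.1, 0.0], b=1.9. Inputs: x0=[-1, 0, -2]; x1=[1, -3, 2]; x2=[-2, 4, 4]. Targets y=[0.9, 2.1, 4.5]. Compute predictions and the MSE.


ŷ0 = (-0.6)·(-1) + (0.1)·(0) + (0.0)·(-2) + 1.9 = 2.5
ŷ1 = (-0.6)·(1) + (0.1)·(-3) + (0.0)·(2) + 1.9 = 1.0
ŷ2 = (-0.6)·(-2) + (0.1)·(4) + (0.0)·(4) + 1.9 = 3.5
errors² = [2.56, 1.21, 1.0]
MSE = 4.7700/3 = 1.59

1.59


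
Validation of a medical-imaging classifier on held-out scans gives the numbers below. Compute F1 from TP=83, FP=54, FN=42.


Precision = 83/137 = 0.6058
Recall = 83/125 = 0.664
F1 = 2·P·R/(P+R) = 2·TP/(2·TP+FP+FN) = 166/(166+54+42) = 166/262 = 0.6336

0.6336


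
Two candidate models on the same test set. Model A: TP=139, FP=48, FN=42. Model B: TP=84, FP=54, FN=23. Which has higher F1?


Model A: P=139/187=0.7433, R=139/181=0.768, F1=2PR/(P+R)=2TP/(2TP+FP+FN)=278/368=0.7554
Model B: P=84/138=0.6087, R=84/107=0.785, F1=2PR/(P+R)=2TP/(2TP+FP+FN)=168/245=0.6857
0.7554 > 0.6857 → Model A

Model A


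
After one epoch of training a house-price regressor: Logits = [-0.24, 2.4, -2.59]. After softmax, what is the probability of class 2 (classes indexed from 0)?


Exponentials: e^-0.24=0.7866, e^2.4=11.0232, e^-2.59=0.075
Sum = 11.8848
Softmax = [0.0662, 0.9275, 0.0063]
p[2] = 0.075/11.8848 = 0.0063

0.0063


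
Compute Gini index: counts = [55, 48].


Probabilities: [55/103, 48/103] ≈ [0.534, 0.466]
Σpᵢ² = (3025 + 2304)/103² = 5329/10609
Gini = 1 - Σpᵢ² = 1 - 5329/10609 = 0.4977

0.4977


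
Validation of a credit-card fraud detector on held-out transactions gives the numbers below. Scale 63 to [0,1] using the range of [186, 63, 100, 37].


min=37, max=186
(63-37)/(186-37) = 26/149 = 0.1745

0.1745


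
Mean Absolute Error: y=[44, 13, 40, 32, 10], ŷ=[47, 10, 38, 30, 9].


Absolute errors: |44-47|=3, |13-10|=3, |40-38|=2, |32-30|=2, |10-9|=1
Sum = 11
MAE = 11/5 = 11/5

11/5


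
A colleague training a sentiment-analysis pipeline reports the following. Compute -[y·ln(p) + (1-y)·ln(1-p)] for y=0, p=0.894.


BCE = -[y·ln(p) + (1-y)·ln(1-p)]
= -0 - 1·ln(1-0.894)
= -ln(0.106) = 2.2443

2.2443


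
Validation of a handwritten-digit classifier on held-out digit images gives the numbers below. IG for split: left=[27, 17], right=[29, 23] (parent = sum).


Parent = [56, 40], H_parent = 0.9799
H_left = 0.9624 (n=44), H_right = 0.9904 (n=52)
H_children = (44/96)·0.9624 + (52/96)·0.9904 = 0.9776
IG = 0.9799 - 0.9776 = 0.0023

0.0023


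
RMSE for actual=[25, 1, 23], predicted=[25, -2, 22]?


MSE = 10/3 = 3.3333
RMSE = √(10/3) = 1.8257

1.8257


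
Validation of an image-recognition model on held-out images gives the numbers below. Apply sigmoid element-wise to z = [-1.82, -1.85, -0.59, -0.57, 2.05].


σ(-1.82) = 1/(1+e^1.82) = 0.1394
σ(-1.85) = 1/(1+e^1.85) = 0.1359
σ(-0.59) = 1/(1+e^0.59) = 0.3566
σ(-0.57) = 1/(1+e^0.57) = 0.3612
σ(2.05) = 1/(1+e^-2.05) = 0.8859
result = [0.1394, 0.1359, 0.3566, 0.3612, 0.8859]

[0.1394, 0.1359, 0.3566, 0.3612, 0.8859]


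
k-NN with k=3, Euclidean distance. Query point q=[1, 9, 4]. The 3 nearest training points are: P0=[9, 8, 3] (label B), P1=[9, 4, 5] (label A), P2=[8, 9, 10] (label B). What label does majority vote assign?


d(q,P0) = 8.124  (label B)
d(q,P1) = 9.4868  (label A)
d(q,P2) = 9.2195  (label B)
Votes: A=1, B=2
Majority → B

B


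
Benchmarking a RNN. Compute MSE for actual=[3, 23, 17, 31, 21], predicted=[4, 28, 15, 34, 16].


Squared errors: (3-4)²=1, (23-28)²=25, (17-15)²=4, (31-34)²=9, (21-16)²=25
Sum = 64
MSE = 64/5 = 64/5

64/5


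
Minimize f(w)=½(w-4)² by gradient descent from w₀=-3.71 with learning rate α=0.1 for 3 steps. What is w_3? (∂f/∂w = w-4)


step 1: grad = -3.71-4 = -7.71; w = -3.71 - 0.1·(-7.71) = -2.939
step 2: grad = -2.939-4 = -6.939; w = -2.939 - 0.1·(-6.939) = -2.2451
step 3: grad = -2.2451-4 = -6.2451; w = -2.2451 - 0.1·(-6.2451) = -1.62059

-1.62059


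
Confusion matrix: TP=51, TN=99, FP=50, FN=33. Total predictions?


Total = TP + TN + FP + FN
= 51 + 99 + 50 + 33
= 233
(Predicted positive: 101, predicted negative: 132)

233


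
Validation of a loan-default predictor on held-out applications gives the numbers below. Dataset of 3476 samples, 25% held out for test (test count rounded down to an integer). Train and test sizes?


Test = ⌊3476·25/100⌋ = 869
Train = 3476 - 869 = 2607

Train: 2607, Test: 869


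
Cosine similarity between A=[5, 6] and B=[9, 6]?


A·B = 5·9 + 6·6 = 81
‖A‖ = √61 = 7.8102, ‖B‖ = √117 = 10.8167
cos = 81/(√61·√117) = 81/√7137 = 0.9588

0.9588


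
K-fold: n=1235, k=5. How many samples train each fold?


Fold size = 1235/5 = 247
Training per fold = 1235 - 247 = 988

988


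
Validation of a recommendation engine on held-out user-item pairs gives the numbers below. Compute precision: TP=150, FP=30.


Precision = TP/(TP+FP)
= 150/(150+30)
= 150/180 = 83.33%

83.33%


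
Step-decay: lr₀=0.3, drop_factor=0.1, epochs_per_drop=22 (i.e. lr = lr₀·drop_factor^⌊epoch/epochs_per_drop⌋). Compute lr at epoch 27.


n_drops = ⌊27/22⌋ = 1
lr = 0.3·0.1^1 = 0.3·0.1 = 0.03

0.03


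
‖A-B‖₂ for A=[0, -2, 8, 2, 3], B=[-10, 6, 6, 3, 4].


d = √((0+ 10)² + (-2-6)² + (8-6)² + (2-3)² + (3-4)²)
  = √(100 + 64 + 4 + 1 + 1)
  = √170 = 13.0384

13.0384


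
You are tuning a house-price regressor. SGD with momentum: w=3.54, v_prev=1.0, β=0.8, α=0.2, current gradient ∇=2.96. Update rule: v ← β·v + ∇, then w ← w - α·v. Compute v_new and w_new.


v_new = 0.8·1.0 + 2.96 = 0.8 + 2.96 = 3.76
w_new = 3.54 - 0.2·3.76 = 3.54 - 0.752 = 2.788

v_new=3.76, w_new=2.788


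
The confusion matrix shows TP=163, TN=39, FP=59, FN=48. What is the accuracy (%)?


Accuracy = (TP+TN)/(TP+TN+FP+FN)
= (163+39)/(309)
= 202/309 = 65.37%

65.37%


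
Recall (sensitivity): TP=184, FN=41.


Recall = TP/(TP+FN)
= 184/(184+41)
= 184/225 = 81.78%

81.78%


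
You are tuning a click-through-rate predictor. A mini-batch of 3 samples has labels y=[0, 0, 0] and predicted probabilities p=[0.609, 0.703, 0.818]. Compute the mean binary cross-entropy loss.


L[0] = -ln(1-0.609) = -ln(0.391) = 0.939
L[1] = -ln(1-0.703) = -ln(0.297) = 1.214
L[2] = -ln(1-0.818) = -ln(0.182) = 1.7037
mean = (0.939 + 1.214 + 1.7037)/3 = 1.2856

1.2856


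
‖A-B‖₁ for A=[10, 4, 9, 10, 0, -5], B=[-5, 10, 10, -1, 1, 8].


d = |10+ 5| + |4-10| + |9-10| + |10+ 1| + |0-1| + |-5-8|
  = 15 + 6 + 1 + 11 + 1 + 13
  = 47

47


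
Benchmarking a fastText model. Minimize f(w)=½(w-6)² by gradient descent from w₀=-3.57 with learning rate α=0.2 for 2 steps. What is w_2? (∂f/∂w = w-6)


step 1: grad = -3.57-6 = -9.57; w = -3.57 - 0.2·(-9.57) = -1.656
step 2: grad = -1.656-6 = -7.656; w = -1.656 - 0.2·(-7.656) = -0.1248

-0.1248


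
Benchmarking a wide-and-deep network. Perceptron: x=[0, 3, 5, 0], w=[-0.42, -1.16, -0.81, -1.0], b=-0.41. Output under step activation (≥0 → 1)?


z = (0)·(-0.42) + (3)·(-1.16) + (5)·(-0.81) + (0)·(-1.0) - 0.41
  = -7.94
step(z) = 0 (z<0)

0


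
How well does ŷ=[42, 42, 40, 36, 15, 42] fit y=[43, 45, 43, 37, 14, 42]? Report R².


ȳ = 37.3333
SS_res = Σ(y-ŷ)² = 21
SS_tot = Σ(y-ȳ)² = 689.33
R² = 1 - SS_res/SS_tot = 1 - 0.0305 = 0.9695

0.9695


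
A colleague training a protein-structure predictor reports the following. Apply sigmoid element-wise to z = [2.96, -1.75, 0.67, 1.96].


σ(2.96) = 1/(1+e^-2.96) = 0.9507
σ(-1.75) = 1/(1+e^1.75) = 0.148
σ(0.67) = 1/(1+e^-0.67) = 0.6615
σ(1.96) = 1/(1+e^-1.96) = 0.8765
result = [0.9507, 0.148, 0.6615, 0.8765]

[0.9507, 0.148, 0.6615, 0.8765]


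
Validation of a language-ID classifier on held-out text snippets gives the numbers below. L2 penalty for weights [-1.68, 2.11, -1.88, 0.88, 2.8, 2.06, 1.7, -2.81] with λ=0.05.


‖w‖₂² = (-1.68)² + (2.11)² + (-1.88)² + (0.88)² + (2.8)² + (2.06)² + (1.7)² + (-2.81)²
     = 2.8224 + 4.4521 + 3.5344 + 0.7744 + 7.84 + 4.2436 + 2.89 + 7.8961
     = 34.453
λ·‖w‖₂² = 0.05·34.453 = 1.72265

1.72265


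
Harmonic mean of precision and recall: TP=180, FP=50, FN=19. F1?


Precision = 180/230 = 0.7826
Recall = 180/199 = 0.9045
F1 = 2·P·R/(P+R) = 2·TP/(2·TP+FP+FN) = 360/(360+50+19) = 360/429 = 0.8392

0.8392


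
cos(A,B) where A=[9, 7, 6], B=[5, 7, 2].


A·B = 9·5 + 7·7 + 6·2 = 106
‖A‖ = √166 = 12.8841, ‖B‖ = √78 = 8.8318
cos = 106/(√166·√78) = 106/√12948 = 0.9315

0.9315


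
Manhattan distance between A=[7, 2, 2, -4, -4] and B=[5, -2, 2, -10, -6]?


d = |7-5| + |2+ 2| + |2-2| + |-4+ 10| + |-4+ 6|
  = 2 + 4 + 0 + 6 + 2
  = 14

14


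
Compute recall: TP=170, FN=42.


Recall = TP/(TP+FN)
= 170/(170+42)
= 170/212 = 80.19%

80.19%


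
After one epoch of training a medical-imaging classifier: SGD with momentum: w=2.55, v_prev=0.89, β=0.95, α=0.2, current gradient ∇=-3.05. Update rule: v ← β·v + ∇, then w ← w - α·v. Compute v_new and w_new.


v_new = 0.95·0.89 - 3.05 = 0.8455 - 3.05 = -2.2045
w_new = 2.55 - 0.2·-2.2045 = 2.55 + 0.4409 = 2.9909

v_new=-2.2045, w_new=2.9909


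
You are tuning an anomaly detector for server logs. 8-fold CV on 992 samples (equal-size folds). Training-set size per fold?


Fold size = 992/8 = 124
Training per fold = 992 - 124 = 868

868


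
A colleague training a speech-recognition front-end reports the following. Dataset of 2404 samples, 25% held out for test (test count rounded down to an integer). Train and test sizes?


Test = ⌊2404·25/100⌋ = 601
Train = 2404 - 601 = 1803

Train: 1803, Test: 601


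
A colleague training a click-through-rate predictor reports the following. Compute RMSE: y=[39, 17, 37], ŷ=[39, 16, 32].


MSE = 26/3 = 8.6667
RMSE = √(26/3) = 2.9439

2.9439


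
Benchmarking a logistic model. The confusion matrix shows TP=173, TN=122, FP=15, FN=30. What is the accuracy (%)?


Accuracy = (TP+TN)/(TP+TN+FP+FN)
= (173+122)/(340)
= 295/340 = 86.76%

86.76%


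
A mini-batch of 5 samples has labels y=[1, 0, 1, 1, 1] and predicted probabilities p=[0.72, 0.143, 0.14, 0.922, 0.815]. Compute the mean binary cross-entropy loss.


L[0] = -ln(0.72) = 0.3285
L[1] = -ln(1-0.143) = -ln(0.857) = 0.1543
L[2] = -ln(0.14) = 1.9661
L[3] = -ln(0.922) = 0.0812
L[4] = -ln(0.815) = 0.2046
mean = (0.3285 + 0.1543 + 1.9661 + 0.0812 + 0.2046)/5 = 0.5469

0.5469


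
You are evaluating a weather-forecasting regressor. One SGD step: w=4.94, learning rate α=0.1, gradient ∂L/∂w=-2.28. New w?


w_new = w - α·∇
= 4.94 - 0.1·-2.28
= 4.94 + 0.228
= 5.168

5.168


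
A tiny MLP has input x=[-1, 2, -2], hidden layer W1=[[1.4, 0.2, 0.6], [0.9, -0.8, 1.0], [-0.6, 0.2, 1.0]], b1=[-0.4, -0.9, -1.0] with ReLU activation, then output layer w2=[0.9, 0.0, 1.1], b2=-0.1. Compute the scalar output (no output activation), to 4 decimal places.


z1[0] = (1.4)·(-1) + (0.2)·(2) + (0.6)·(-2) - 0.4 = -2.6
z1[1] = (0.9)·(-1) + (-0.8)·(2) + (1.0)·(-2) - 0.9 = -5.4
z1[2] = (-0.6)·(-1) + (0.2)·(2) + (1.0)·(-2) - 1.0 = -2.0
h = ReLU(z1) = [0.0, 0.0, 0.0]
output = (0.9)·(0.0) + (0.0)·(0.0) + (1.1)·(0.0) - 0.1 = -0.1

-0.1


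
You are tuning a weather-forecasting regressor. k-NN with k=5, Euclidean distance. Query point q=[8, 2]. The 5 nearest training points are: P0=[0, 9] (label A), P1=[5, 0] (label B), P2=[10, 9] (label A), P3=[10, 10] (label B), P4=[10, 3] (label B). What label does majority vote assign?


d(q,P0) = 10.6301  (label A)
d(q,P1) = 3.6056  (label B)
d(q,P2) = 7.2801  (label A)
d(q,P3) = 8.2462  (label B)
d(q,P4) = 2.2361  (label B)
Votes: A=2, B=3
Majority → B

B


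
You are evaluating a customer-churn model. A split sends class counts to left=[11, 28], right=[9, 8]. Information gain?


Parent = [20, 36], H_parent = 0.9403
H_left = 0.8582 (n=39), H_right = 0.9975 (n=17)
H_children = (39/56)·0.8582 + (17/56)·0.9975 = 0.9005
IG = 0.9403 - 0.9005 = 0.0398

0.0398


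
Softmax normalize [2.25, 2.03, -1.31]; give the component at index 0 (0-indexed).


Exponentials: e^2.25=9.4877, e^2.03=7.6141, e^-1.31=0.2698
Sum = 17.3716
Softmax = [0.5462, 0.4383, 0.0155]
p[0] = 9.4877/17.3716 = 0.5462

0.5462


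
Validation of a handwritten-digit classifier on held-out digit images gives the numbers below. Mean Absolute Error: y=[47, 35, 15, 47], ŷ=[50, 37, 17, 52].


Absolute errors: |47-50|=3, |35-37|=2, |15-17|=2, |47-52|=5
Sum = 12
MAE = 12/4 = 3

3


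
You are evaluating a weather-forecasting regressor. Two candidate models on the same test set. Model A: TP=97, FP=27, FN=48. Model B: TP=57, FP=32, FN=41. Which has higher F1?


Model A: P=97/124=0.7823, R=97/145=0.669, F1=2PR/(P+R)=2TP/(2TP+FP+FN)=194/269=0.7212
Model B: P=57/89=0.6404, R=57/98=0.5816, F1=2PR/(P+R)=2TP/(2TP+FP+FN)=114/187=0.6096
0.7212 > 0.6096 → Model A

Model A


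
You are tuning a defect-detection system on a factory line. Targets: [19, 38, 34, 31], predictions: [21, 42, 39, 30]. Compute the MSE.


Squared errors: (19-21)²=4, (38-42)²=16, (34-39)²=25, (31-30)²=1
Sum = 46
MSE = 46/4 = 23/2

23/2


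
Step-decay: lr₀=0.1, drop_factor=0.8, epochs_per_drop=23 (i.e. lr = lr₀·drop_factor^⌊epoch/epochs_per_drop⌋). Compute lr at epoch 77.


n_drops = ⌊77/23⌋ = 3
lr = 0.1·0.8^3 = 0.1·0.512 = 0.0512

0.0512


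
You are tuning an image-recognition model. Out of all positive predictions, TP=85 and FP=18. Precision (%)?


Precision = TP/(TP+FP)
= 85/(85+18)
= 85/103 = 82.52%

82.52%


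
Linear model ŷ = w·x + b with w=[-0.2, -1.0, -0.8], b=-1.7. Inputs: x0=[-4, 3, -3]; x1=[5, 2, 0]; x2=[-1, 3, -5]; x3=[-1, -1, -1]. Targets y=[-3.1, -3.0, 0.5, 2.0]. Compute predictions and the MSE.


ŷ0 = (-0.2)·(-4) + (-1.0)·(3) + (-0.8)·(-3) - 1.7 = -1.5
ŷ1 = (-0.2)·(5) + (-1.0)·(2) + (-0.8)·(0) - 1.7 = -4.7
ŷ2 = (-0.2)·(-1) + (-1.0)·(3) + (-0.8)·(-5) - 1.7 = -0.5
ŷ3 = (-0.2)·(-1) + (-1.0)·(-1) + (-0.8)·(-1) - 1.7 = 0.3
errors² = [2.56, 2.89, 1.0, 2.89]
MSE = 9.3400/4 = 2.335

2.335


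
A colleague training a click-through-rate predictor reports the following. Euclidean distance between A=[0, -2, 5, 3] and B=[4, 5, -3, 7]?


d = √((0-4)² + (-2-5)² + (5+ 3)² + (3-7)²)
  = √(16 + 49 + 64 + 16)
  = √145 = 12.0416

12.0416


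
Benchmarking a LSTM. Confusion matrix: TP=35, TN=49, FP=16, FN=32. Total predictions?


Total = TP + TN + FP + FN
= 35 + 49 + 16 + 32
= 132
(Predicted positive: 51, predicted negative: 81)

132


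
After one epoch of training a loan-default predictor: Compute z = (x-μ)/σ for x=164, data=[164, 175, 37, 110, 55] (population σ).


μ = 108.2, σ = 55.6396
z = (164 - 108.2)/55.6396 = 1.0029

1.0029


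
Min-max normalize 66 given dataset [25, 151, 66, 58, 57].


min=25, max=151
(66-25)/(151-25) = 41/126 = 0.3254

0.3254


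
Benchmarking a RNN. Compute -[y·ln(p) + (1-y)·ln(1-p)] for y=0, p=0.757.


BCE = -[y·ln(p) + (1-y)·ln(1-p)]
= -0 - 1·ln(1-0.757)
= -ln(0.243) = 1.4147

1.4147


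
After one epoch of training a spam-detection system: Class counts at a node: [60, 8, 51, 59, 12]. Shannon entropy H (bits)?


Probabilities: [60/190, 8/190, 51/190, 59/190, 12/190] ≈ [0.3158, 0.0421, 0.2684, 0.3105, 0.0632]
H = -((60/190)·log₂(60/190) + (8/190)·log₂(8/190) + (51/190)·log₂(51/190) + (59/190)·log₂(59/190) + (12/190)·log₂(12/190))
  = 2.0025 bits

2.0025 bits


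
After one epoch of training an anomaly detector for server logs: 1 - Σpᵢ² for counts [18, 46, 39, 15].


Probabilities: [18/118, 46/118, 39/118, 15/118] ≈ [0.1525, 0.3898, 0.3305, 0.1271]
Σpᵢ² = (324 + 2116 + 1521 + 225)/118² = 4186/13924
Gini = 1 - Σpᵢ² = 1 - 4186/13924 = 0.6994

0.6994


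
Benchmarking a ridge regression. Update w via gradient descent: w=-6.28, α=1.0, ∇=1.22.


w_new = w - α·∇
= -6.28 - 1.0·1.22
= -6.28 - 1.22
= -7.5

-7.5


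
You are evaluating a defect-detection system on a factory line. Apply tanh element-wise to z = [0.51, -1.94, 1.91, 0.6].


tanh(0.51) = 0.4699
tanh(-1.94) = -0.9595
tanh(1.91) = 0.9571
tanh(0.6) = 0.537
result = [0.4699, -0.9595, 0.9571, 0.537]

[0.4699, -0.9595, 0.9571, 0.537]


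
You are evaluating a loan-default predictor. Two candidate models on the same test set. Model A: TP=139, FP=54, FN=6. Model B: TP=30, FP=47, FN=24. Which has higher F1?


Model A: P=139/193=0.7202, R=139/145=0.9586, F1=2PR/(P+R)=2TP/(2TP+FP+FN)=278/338=0.8225
Model B: P=30/77=0.3896, R=30/54=0.5556, F1=2PR/(P+R)=2TP/(2TP+FP+FN)=60/131=0.458
0.8225 > 0.458 → Model A

Model A


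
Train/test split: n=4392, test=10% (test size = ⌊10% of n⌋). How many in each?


Test = ⌊4392·10/100⌋ = 439
Train = 4392 - 439 = 3953

Train: 3953, Test: 439


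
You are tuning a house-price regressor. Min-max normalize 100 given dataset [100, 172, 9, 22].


min=9, max=172
(100-9)/(172-9) = 91/163 = 0.5583

0.5583


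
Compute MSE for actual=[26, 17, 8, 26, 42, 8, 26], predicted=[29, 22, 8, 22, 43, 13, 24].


Squared errors: (26-29)²=9, (17-22)²=25, (8-8)²=0, (26-22)²=16, (42-43)²=1, (8-13)²=25, (26-24)²=4
Sum = 80
MSE = 80/7 = 80/7

80/7


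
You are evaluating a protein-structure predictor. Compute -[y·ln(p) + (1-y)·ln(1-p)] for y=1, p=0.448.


BCE = -[y·ln(p) + (1-y)·ln(1-p)]
= -1·ln(0.448) - 0
= -ln(0.448) = 0.803

0.803


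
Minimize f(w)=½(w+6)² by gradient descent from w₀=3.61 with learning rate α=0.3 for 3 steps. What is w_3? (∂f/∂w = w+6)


step 1: grad = 3.61+6 = 9.61; w = 3.61 - 0.3·(9.61) = 0.727
step 2: grad = 0.727+6 = 6.727; w = 0.727 - 0.3·(6.727) = -1.2911
step 3: grad = -1.2911+6 = 4.7089; w = -1.2911 - 0.3·(4.7089) = -2.70377

-2.70377


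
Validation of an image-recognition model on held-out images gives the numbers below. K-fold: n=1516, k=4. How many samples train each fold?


Fold size = 1516/4 = 379
Training per fold = 1516 - 379 = 1137

1137


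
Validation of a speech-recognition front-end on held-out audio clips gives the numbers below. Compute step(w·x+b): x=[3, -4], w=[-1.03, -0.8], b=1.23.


z = (3)·(-1.03) + (-4)·(-0.8) + 1.23
  = 1.34
step(z) = 1 (z≥0)

1


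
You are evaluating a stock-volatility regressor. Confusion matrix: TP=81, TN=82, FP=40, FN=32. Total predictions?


Total = TP + TN + FP + FN
= 81 + 82 + 40 + 32
= 235
(Predicted positive: 121, predicted negative: 114)

235


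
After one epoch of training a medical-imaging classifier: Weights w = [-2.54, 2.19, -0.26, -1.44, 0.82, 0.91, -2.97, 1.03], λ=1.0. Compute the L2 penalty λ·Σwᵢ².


‖w‖₂² = (-2.54)² + (2.19)² + (-0.26)² + (-1.44)² + (0.82)² + (0.91)² + (-2.97)² + (1.03)²
     = 6.4516 + 4.7961 + 0.0676 + 2.0736 + 0.6724 + 0.8281 + 8.8209 + 1.0609
     = 24.7712
λ·‖w‖₂² = 1.0·24.7712 = 24.7712

24.7712


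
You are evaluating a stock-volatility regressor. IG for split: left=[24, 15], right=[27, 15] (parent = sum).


Parent = [51, 30], H_parent = 0.951
H_left = 0.9612 (n=39), H_right = 0.9403 (n=42)
H_children = (39/81)·0.9612 + (42/81)·0.9403 = 0.9504
IG = 0.951 - 0.9504 = 0.0006

0.0006


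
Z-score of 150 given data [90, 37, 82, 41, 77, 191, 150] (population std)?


μ = 95.4286, σ = 52.1505
z = (150 - 95.4286)/52.1505 = 1.0464

1.0464


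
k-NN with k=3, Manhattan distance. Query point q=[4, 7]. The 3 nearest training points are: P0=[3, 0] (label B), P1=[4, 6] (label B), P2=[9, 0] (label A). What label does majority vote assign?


d(q,P0) = 8  (label B)
d(q,P1) = 1  (label B)
d(q,P2) = 12  (label A)
Votes: A=1, B=2
Majority → B

B


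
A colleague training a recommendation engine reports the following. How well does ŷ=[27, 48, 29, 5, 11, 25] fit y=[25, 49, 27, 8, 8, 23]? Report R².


ȳ = 23.3333
SS_res = Σ(y-ŷ)² = 31
SS_tot = Σ(y-ȳ)² = 1145.33
R² = 1 - SS_res/SS_tot = 1 - 0.0271 = 0.9729

0.9729


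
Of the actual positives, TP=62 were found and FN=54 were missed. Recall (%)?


Recall = TP/(TP+FN)
= 62/(62+54)
= 62/116 = 53.45%

53.45%


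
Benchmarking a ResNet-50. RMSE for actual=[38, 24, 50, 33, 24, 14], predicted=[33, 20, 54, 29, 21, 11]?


MSE = 91/6 = 15.1667
RMSE = √(91/6) = 3.8944

3.8944


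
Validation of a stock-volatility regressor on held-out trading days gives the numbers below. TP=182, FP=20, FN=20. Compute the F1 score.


Precision = 182/202 = 0.901
Recall = 182/202 = 0.901
F1 = 2·P·R/(P+R) = 2·TP/(2·TP+FP+FN) = 364/(364+20+20) = 364/404 = 0.901

0.901


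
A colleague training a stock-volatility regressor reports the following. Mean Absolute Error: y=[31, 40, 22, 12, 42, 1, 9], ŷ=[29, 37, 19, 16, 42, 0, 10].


Absolute errors: |31-29|=2, |40-37|=3, |22-19|=3, |12-16|=4, |42-42|=0, |1-0|=1, |9-10|=1
Sum = 14
MAE = 14/7 = 2

2


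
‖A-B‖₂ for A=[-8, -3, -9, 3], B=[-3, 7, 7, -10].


d = √((-8+ 3)² + (-3-7)² + (-9-7)² + (3+ 10)²)
  = √(25 + 100 + 256 + 169)
  = √550 = 23.4521

23.4521


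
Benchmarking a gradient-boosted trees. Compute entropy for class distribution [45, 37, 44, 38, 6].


Probabilities: [45/170, 37/170, 44/170, 38/170, 6/170] ≈ [0.2647, 0.2176, 0.2588, 0.2235, 0.0353]
H = -((45/170)·log₂(45/170) + (37/170)·log₂(37/170) + (44/170)·log₂(44/170) + (38/170)·log₂(38/170) + (6/170)·log₂(6/170))
  = 2.1445 bits

2.1445 bits


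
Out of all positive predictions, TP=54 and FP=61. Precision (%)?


Precision = TP/(TP+FP)
= 54/(54+61)
= 54/115 = 46.96%

46.96%


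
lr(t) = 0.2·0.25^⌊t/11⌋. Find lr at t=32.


n_drops = ⌊32/11⌋ = 2
lr = 0.2·0.25^2 = 0.2·0.0625 = 0.0125

0.0125


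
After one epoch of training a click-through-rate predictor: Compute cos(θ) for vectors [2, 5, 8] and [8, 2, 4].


A·B = 2·8 + 5·2 + 8·4 = 58
‖A‖ = √93 = 9.6437, ‖B‖ = √84 = 9.1652
cos = 58/(√93·√84) = 58/√7812 = 0.6562

0.6562


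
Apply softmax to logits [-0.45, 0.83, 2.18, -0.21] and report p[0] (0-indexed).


Exponentials: e^-0.45=0.6376, e^0.83=2.2933, e^2.18=8.8463, e^-0.21=0.8106
Sum = 12.5878
Softmax = [0.0507, 0.1822, 0.7028, 0.0644]
p[0] = 0.6376/12.5878 = 0.0507

0.0507


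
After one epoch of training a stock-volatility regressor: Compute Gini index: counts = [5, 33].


Probabilities: [5/38, 33/38] ≈ [0.1316, 0.8684]
Σpᵢ² = (25 + 1089)/38² = 1114/1444
Gini = 1 - Σpᵢ² = 1 - 1114/1444 = 0.2285

0.2285


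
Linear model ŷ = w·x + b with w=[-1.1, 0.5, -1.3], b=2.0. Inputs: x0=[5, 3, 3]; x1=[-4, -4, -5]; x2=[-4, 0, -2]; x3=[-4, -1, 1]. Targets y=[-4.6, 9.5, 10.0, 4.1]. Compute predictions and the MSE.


ŷ0 = (-1.1)·(5) + (0.5)·(3) + (-1.3)·(3) + 2.0 = -5.9
ŷ1 = (-1.1)·(-4) + (0.5)·(-4) + (-1.3)·(-5) + 2.0 = 10.9
ŷ2 = (-1.1)·(-4) + (0.5)·(0) + (-1.3)·(-2) + 2.0 = 9.0
ŷ3 = (-1.1)·(-4) + (0.5)·(-1) + (-1.3)·(1) + 2.0 = 4.6
errors² = [1.69, 1.96, 1.0, 0.25]
MSE = 4.9000/4 = 1.225

1.225


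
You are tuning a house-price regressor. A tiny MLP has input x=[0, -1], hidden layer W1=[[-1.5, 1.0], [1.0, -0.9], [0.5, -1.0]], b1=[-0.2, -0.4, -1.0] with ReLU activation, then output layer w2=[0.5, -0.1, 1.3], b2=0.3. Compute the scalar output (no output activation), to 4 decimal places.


z1[0] = (-1.5)·(0) + (1.0)·(-1) - 0.2 = -1.2
z1[1] = (1.0)·(0) + (-0.9)·(-1) - 0.4 = 0.5
z1[2] = (0.5)·(0) + (-1.0)·(-1) - 1.0 = 0.0
h = ReLU(z1) = [0.0, 0.5, 0.0]
output = (0.5)·(0.0) + (-0.1)·(0.5) + (1.3)·(0.0) + 0.3 = 0.25

0.25


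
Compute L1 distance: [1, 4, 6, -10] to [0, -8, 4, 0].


d = |1-0| + |4+ 8| + |6-4| + |-10-0|
  = 1 + 12 + 2 + 10
  = 25

25


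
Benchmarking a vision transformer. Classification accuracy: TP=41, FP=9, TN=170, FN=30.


Accuracy = (TP+TN)/(TP+TN+FP+FN)
= (41+170)/(250)
= 211/250 = 84.4%

84.4%


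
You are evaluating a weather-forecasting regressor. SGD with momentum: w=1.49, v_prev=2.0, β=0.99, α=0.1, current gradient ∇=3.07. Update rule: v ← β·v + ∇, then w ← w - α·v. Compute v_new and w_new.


v_new = 0.99·2.0 + 3.07 = 1.98 + 3.07 = 5.05
w_new = 1.49 - 0.1·5.05 = 1.49 - 0.505 = 0.985

v_new=5.05, w_new=0.985


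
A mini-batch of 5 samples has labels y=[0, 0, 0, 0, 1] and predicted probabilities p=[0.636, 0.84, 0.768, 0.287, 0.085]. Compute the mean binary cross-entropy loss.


L[0] = -ln(1-0.636) = -ln(0.364) = 1.0106
L[1] = -ln(1-0.84) = -ln(0.16) = 1.8326
L[2] = -ln(1-0.768) = -ln(0.232) = 1.461
L[3] = -ln(1-0.287) = -ln(0.713) = 0.3383
L[4] = -ln(0.085) = 2.4651
mean = (1.0106 + 1.8326 + 1.461 + 0.3383 + 2.4651)/5 = 1.4215

1.4215


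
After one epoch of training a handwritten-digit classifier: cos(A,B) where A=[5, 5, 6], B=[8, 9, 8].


A·B = 5·8 + 5·9 + 6·8 = 133
‖A‖ = √86 = 9.2736, ‖B‖ = √209 = 14.4568
cos = 133/(√86·√209) = 133/√17974 = 0.992

0.992


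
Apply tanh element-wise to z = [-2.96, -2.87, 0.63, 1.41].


tanh(-2.96) = -0.9946
tanh(-2.87) = -0.9936
tanh(0.63) = 0.5581
tanh(1.41) = 0.8875
result = [-0.9946, -0.9936, 0.5581, 0.8875]

[-0.9946, -0.9936, 0.5581, 0.8875]


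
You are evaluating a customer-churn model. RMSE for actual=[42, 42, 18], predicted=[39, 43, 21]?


MSE = 19/3 = 6.3333
RMSE = √(19/3) = 2.5166

2.5166


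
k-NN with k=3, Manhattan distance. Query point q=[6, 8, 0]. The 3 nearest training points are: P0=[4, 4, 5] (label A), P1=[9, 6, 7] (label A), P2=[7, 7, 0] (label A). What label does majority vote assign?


d(q,P0) = 11  (label A)
d(q,P1) = 12  (label A)
d(q,P2) = 2  (label A)
Votes: A=3, B=0
Majority → A

A


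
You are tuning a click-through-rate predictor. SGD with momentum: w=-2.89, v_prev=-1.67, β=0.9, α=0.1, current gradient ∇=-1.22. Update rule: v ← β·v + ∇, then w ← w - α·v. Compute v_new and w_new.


v_new = 0.9·-1.67 - 1.22 = -1.503 - 1.22 = -2.723
w_new = -2.89 - 0.1·-2.723 = -2.89 + 0.2723 = -2.6177

v_new=-2.723, w_new=-2.6177


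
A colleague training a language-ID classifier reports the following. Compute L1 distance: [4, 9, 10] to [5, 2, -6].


d = |4-5| + |9-2| + |10+ 6|
  = 1 + 7 + 16
  = 24

24


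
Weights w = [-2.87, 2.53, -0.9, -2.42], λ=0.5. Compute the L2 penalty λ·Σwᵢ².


‖w‖₂² = (-2.87)² + (2.53)² + (-0.9)² + (-2.42)²
     = 8.2369 + 6.4009 + 0.81 + 5.8564
     = 21.3042
λ·‖w‖₂² = 0.5·21.3042 = 10.6521

10.6521


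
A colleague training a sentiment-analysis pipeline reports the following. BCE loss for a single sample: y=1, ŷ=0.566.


BCE = -[y·ln(p) + (1-y)·ln(1-p)]
= -1·ln(0.566) - 0
= -ln(0.566) = 0.5692

0.5692


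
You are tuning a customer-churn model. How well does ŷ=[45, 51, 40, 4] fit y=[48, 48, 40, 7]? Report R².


ȳ = 35.75
SS_res = Σ(y-ŷ)² = 27
SS_tot = Σ(y-ȳ)² = 1144.75
R² = 1 - SS_res/SS_tot = 1 - 0.0236 = 0.9764

0.9764


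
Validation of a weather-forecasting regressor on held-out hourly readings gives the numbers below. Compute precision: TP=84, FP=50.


Precision = TP/(TP+FP)
= 84/(84+50)
= 84/134 = 62.69%

62.69%


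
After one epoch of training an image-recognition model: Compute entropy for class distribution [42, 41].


Probabilities: [42/83, 41/83] ≈ [0.506, 0.494]
H = -((42/83)·log₂(42/83) + (41/83)·log₂(41/83))
  = 0.9999 bits

0.9999 bits


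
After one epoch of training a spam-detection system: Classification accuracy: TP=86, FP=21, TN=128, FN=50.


Accuracy = (TP+TN)/(TP+TN+FP+FN)
= (86+128)/(285)
= 214/285 = 75.09%

75.09%


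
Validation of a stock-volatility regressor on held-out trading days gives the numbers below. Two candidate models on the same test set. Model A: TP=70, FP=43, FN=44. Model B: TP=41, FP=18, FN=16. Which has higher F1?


Model A: P=70/113=0.6195, R=70/114=0.614, F1=2PR/(P+R)=2TP/(2TP+FP+FN)=140/227=0.6167
Model B: P=41/59=0.6949, R=41/57=0.7193, F1=2PR/(P+R)=2TP/(2TP+FP+FN)=82/116=0.7069
0.6167 < 0.7069 → Model B

Model B


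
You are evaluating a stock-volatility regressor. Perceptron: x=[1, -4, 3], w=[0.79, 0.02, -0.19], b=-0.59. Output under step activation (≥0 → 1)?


z = (1)·(0.79) + (-4)·(0.02) + (3)·(-0.19) - 0.59
  = -0.45
step(z) = 0 (z<0)

0


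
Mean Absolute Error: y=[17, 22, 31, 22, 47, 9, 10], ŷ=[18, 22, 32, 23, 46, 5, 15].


Absolute errors: |17-18|=1, |22-22|=0, |31-32|=1, |22-23|=1, |47-46|=1, |9-5|=4, |10-15|=5
Sum = 13
MAE = 13/7 = 13/7

13/7


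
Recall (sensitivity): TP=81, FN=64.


Recall = TP/(TP+FN)
= 81/(81+64)
= 81/145 = 55.86%

55.86%


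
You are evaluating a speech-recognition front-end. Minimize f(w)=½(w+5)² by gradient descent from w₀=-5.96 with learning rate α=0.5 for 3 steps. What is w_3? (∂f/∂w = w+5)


step 1: grad = -5.96+5 = -0.96; w = -5.96 - 0.5·(-0.96) = -5.48
step 2: grad = -5.48+5 = -0.48; w = -5.48 - 0.5·(-0.48) = -5.24
step 3: grad = -5.24+5 = -0.24; w = -5.24 - 0.5·(-0.24) = -5.12

-5.12


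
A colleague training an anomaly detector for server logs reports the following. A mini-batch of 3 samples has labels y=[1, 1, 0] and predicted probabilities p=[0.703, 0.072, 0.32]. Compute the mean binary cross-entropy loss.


L[0] = -ln(0.703) = 0.3524
L[1] = -ln(0.072) = 2.6311
L[2] = -ln(1-0.32) = -ln(0.68) = 0.3857
mean = (0.3524 + 2.6311 + 0.3857)/3 = 1.1231

1.1231


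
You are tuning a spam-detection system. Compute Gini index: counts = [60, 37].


Probabilities: [60/97, 37/97] ≈ [0.6186, 0.3814]
Σpᵢ² = (3600 + 1369)/97² = 4969/9409
Gini = 1 - Σpᵢ² = 1 - 4969/9409 = 0.4719

0.4719


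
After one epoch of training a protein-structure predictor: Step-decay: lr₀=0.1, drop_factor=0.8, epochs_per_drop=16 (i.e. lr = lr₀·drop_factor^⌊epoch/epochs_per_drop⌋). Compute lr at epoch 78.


n_drops = ⌊78/16⌋ = 4
lr = 0.1·0.8^4 = 0.1·0.4096 = 0.04096

0.04096


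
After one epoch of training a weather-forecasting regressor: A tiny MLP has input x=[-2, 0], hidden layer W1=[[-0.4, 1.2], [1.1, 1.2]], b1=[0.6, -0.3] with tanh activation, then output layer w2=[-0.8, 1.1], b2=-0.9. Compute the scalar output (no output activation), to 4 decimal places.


z1[0] = (-0.4)·(-2) + (1.2)·(0) + 0.6 = 1.4
z1[1] = (1.1)·(-2) + (1.2)·(0) - 0.3 = -2.5
h = tanh(z1) = [0.8854, -0.9866]
output = (-0.8)·(0.8854) + (1.1)·(-0.9866) - 0.9 = -2.6936

-2.6936


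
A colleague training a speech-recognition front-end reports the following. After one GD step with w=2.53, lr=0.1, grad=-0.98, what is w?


w_new = w - α·∇
= 2.53 - 0.1·-0.98
= 2.53 + 0.098
= 2.628

2.628


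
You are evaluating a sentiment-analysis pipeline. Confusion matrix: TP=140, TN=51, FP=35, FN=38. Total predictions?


Total = TP + TN + FP + FN
= 140 + 51 + 35 + 38
= 264
(Predicted positive: 175, predicted negative: 89)

264


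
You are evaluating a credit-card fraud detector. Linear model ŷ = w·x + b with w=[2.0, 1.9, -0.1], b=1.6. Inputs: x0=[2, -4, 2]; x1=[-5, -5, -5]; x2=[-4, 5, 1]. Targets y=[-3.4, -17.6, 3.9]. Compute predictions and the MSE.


ŷ0 = (2.0)·(2) + (1.9)·(-4) + (-0.1)·(2) + 1.6 = -2.2
ŷ1 = (2.0)·(-5) + (1.9)·(-5) + (-0.1)·(-5) + 1.6 = -17.4
ŷ2 = (2.0)·(-4) + (1.9)·(5) + (-0.1)·(1) + 1.6 = 3.0
errors² = [1.44, 0.04, 0.81]
MSE = 2.2900/3 = 0.7633

0.7633


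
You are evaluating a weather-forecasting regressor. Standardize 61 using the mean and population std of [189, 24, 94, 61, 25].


μ = 78.6, σ = 60.9741
z = (61 - 78.6)/60.9741 = -0.2886

-0.2886


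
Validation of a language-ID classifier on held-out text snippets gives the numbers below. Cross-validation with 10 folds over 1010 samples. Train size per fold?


Fold size = 1010/10 = 101
Training per fold = 1010 - 101 = 909

909


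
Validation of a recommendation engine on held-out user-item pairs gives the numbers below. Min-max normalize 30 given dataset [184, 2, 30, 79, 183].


min=2, max=184
(30-2)/(184-2) = 28/182 = 0.1538

0.1538


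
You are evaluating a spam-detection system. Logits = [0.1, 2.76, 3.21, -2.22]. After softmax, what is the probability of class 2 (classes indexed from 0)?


Exponentials: e^0.1=1.1052, e^2.76=15.7998, e^3.21=24.7791, e^-2.22=0.1086
Sum = 41.7927
Softmax = [0.0264, 0.3781, 0.5929, 0.0026]
p[2] = 24.7791/41.7927 = 0.5929

0.5929


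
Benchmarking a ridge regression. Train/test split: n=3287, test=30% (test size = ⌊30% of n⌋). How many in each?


Test = ⌊3287·30/100⌋ = 986
Train = 3287 - 986 = 2301

Train: 2301, Test: 986


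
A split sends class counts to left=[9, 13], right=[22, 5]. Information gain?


Parent = [31, 18], H_parent = 0.9486
H_left = 0.976 (n=22), H_right = 0.6913 (n=27)
H_children = (22/49)·0.976 + (27/49)·0.6913 = 0.8191
IG = 0.9486 - 0.8191 = 0.1295

0.1295


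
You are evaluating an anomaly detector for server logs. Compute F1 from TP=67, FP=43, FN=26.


Precision = 67/110 = 0.6091
Recall = 67/93 = 0.7204
F1 = 2·P·R/(P+R) = 2·TP/(2·TP+FP+FN) = 134/(134+43+26) = 134/203 = 0.6601

0.6601


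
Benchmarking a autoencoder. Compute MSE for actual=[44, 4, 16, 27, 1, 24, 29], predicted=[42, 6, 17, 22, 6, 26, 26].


Squared errors: (44-42)²=4, (4-6)²=4, (16-17)²=1, (27-22)²=25, (1-6)²=25, (24-26)²=4, (29-26)²=9
Sum = 72
MSE = 72/7 = 72/7

72/7


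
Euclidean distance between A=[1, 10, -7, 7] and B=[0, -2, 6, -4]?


d = √((1-0)² + (10+ 2)² + (-7-6)² + (7+ 4)²)
  = √(1 + 144 + 169 + 121)
  = √435 = 20.8567

20.8567


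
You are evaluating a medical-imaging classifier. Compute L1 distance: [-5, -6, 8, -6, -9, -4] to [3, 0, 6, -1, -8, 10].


d = |-5-3| + |-6-0| + |8-6| + |-6+ 1| + |-9+ 8| + |-4-10|
  = 8 + 6 + 2 + 5 + 1 + 14
  = 36

36


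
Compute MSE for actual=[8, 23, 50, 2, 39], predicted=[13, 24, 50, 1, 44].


Squared errors: (8-13)²=25, (23-24)²=1, (50-50)²=0, (2-1)²=1, (39-44)²=25
Sum = 52
MSE = 52/5 = 52/5

52/5


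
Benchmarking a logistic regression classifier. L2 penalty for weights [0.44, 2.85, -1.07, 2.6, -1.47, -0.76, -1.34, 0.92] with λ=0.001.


‖w‖₂² = (0.44)² + (2.85)² + (-1.07)² + (2.6)² + (-1.47)² + (-0.76)² + (-1.34)² + (0.92)²
     = 0.1936 + 8.1225 + 1.1449 + 6.76 + 2.1609 + 0.5776 + 1.7956 + 0.8464
     = 21.6015
λ·‖w‖₂² = 0.001·21.6015 = 0.021602

0.021602
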